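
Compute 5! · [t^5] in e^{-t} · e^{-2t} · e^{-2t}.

The EGF product rule gives c_5 = Σ_{k_1+k_2+k_3=5} C(5; k_1,k_2,k_3) · ∏ g_i(k_i), where e^{-t} gives (-1)^k; e^{-2t} gives (-2)^k; e^{-2t} gives (-2)^k.
g_1(k) for k = 0…5: 1, -1, 1, -1, 1, -1.
g_2(k) for k = 0…5: 1, -2, 4, -8, 16, -32.
g_3(k) for k = 0…5: 1, -2, 4, -8, 16, -32.
First combine the last two factors: h(k) = Σ_j C(k,j)·g_2(j)·g_3(k−j) for k = 0…5: 1, -4, 16, -64, 256, -1024.
c_5 = Σ_k C(5,k)·g_1(k)·h(5−k) = 1·1·(-1024) + 5·(-1)·256 + 10·1·(-64) + 10·(-1)·16 + 5·1·(-4) + 1·(-1)·1 = −1024 − 1280 − 640 − 160 − 20 − 1 = -3125.

-3125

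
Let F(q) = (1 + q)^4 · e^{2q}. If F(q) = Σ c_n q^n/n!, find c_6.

The EGF product rule gives c_6 = Σ_{k_1+k_2=6} C(6; k_1,k_2) · ∏ g_i(k_i), where (1+q)^4 gives the falling factorial (4)_k; e^{2q} gives (2)^k.
g_1(k) for k = 0…6: 1, 4, 12, 24, 24, 0, 0.
g_2(k) for k = 0…6: 1, 2, 4, 8, 16, 32, 64.
c_6 = Σ_k C(6,k)·g_1(k)·g_2(6−k) = 1·1·64 + 6·4·32 + 15·12·16 + 20·24·8 + 15·24·4 = 64 + 768 + 2880 + 3840 + 1440 = 8992.

8992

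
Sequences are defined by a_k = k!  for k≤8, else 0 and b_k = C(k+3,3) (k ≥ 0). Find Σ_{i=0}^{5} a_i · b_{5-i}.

This is [x^5] in the product of the two ordinary generating functions.
Σ = 1·56 + 1·35 + 2·20 + 6·10 + 24·4 + 120·1 = 407.

407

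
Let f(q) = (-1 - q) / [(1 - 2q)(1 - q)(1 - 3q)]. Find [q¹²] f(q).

-3164071

Partial fractions give a closed form: a_n = (6)·2^n + (-1)·1^n + (-6)·3^n.
At n = 12: a_12 = -3164071.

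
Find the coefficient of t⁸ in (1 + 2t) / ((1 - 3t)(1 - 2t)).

31781

The denominator gives the recurrence a_n = 5a_(n−1) − 6a_(n−2) for n ≥ 2; the numerator fixes a_0 = 1, a_1 = 7.
Iterating: 1, 7, 29, 103, 341, 1087, 3389, 10423, 31781, so a_8 = 31781.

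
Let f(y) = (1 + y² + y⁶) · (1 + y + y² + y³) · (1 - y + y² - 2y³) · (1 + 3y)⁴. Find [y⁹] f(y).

(1 + y² + y⁶) has coefficients 1,0,1,0,0,0,1 for degrees 0…6.
(1 + y + y² + y³) has coefficients 1,1,1,1,0,0,0,0,0,0 for degrees 0…9.
Multiplying by (1 - y + y² - 2y³) gives running coefficients 1,0,1,-1,-2,-1,-2,0,0,0 for degrees 0…9.
Finally multiplying by (1 + 3y)⁴, the product of all factors after the first has coefficients 1,12,55,119,121,29,-149,-375,-378,-297 for degrees 0…9.
[y⁹] = 1·(-297) + 1·(-375) + 1·119 = -553.

-553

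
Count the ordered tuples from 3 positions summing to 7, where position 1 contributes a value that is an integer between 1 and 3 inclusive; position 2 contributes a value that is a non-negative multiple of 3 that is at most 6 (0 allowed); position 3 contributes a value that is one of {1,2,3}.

3

The generating function for the choices is (q + q^2 + q^3)·(1 + q^3 + q^6)·(q + q^2 + q^3); the count is [q^7].
(q + q^2 + q^3) has coefficients 0,1,1,1 for degrees 0…3.
(1 + q^3 + q^6) has coefficients 1,0,0,1,0,0,1,0 for degrees 0…7.
Finally multiplying by (q + q^2 + q^3), the product of all factors after the first has coefficients 0,1,1,1,1,1,1,1 for degrees 0…7.
[q^7] = 1·1 + 1·1 + 1·1 = 3.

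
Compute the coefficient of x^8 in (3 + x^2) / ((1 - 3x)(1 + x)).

15310

The denominator gives the recurrence a_n = 2a_(n−1) + 3a_(n−2) for n ≥ 3; the numerator fixes a_0 = 3, a_1 = 6, a_2 = 22.
Iterating: 3, 6, 22, 62, 190, 566, 1702, 5102, 15310, so a_8 = 15310.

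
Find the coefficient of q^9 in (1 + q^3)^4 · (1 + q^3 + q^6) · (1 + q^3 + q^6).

(1 + q^3)^4 has coefficients 1,0,0,4,0,0,6,0,0,4 for degrees 0…9.
(1 + q^3 + q^6) has coefficients 1,0,0,1,0,0,1,0,0,0 for degrees 0…9.
Finally multiplying by (1 + q^3 + q^6), the product of all factors after the first has coefficients 1,0,0,2,0,0,3,0,0,2 for degrees 0…9.
[q^9] = 1·2 + 4·3 + 6·2 + 4·1 = 30.

30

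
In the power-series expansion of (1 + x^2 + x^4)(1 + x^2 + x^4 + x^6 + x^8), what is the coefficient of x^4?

(1 + x^2 + x^4) has coefficients 1,0,1,0,1 for degrees 0…4.
(1 + x^2 + x^4 + x^6 + x^8) has coefficients 1,0,1,0,1 for degrees 0…4.
[x^4] = 1·1 + 1·1 + 1·1 = 3.

3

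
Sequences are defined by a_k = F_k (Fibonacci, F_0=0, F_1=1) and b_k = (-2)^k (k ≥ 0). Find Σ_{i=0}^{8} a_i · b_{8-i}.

-93

This is [x^8] in the product of the two ordinary generating functions.
Σ = 0·256 + 1·(-128) + 1·64 + 2·(-32) + 3·16 + 5·(-8) + 8·4 + 13·(-2) + 21·1 = -93.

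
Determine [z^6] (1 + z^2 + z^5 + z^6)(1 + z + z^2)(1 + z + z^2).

(1 + z^2 + z^5 + z^6) has coefficients 1,0,1,0,0,1,1 for degrees 0…6.
(1 + z + z^2) has coefficients 1,1,1,0,0,0,0 for degrees 0…6.
Finally multiplying by (1 + z + z^2), the product of all factors after the first has coefficients 1,2,3,2,1,0,0 for degrees 0…6.
[z^6] = 1·0 + 1·1 + 1·2 + 1·1 = 4.

4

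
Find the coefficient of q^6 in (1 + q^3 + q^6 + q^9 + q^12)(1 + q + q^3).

2

(1 + q^3 + q^6 + q^9 + q^12) has coefficients 1,0,0,1,0,0,1 for degrees 0…6.
(1 + q + q^3) has coefficients 1,1,0,1,0,0,0 for degrees 0…6.
[q^6] = 1·0 + 1·1 + 1·1 = 2.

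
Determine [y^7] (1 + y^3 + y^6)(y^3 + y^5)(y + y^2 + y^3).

2

(1 + y^3 + y^6) has coefficients 1,0,0,1,0,0,1 for degrees 0…6.
(y^3 + y^5) has coefficients 0,0,0,1,0,1,0,0 for degrees 0…7.
Finally multiplying by (y + y^2 + y^3), the product of all factors after the first has coefficients 0,0,0,0,1,1,2,1 for degrees 0…7.
[y^7] = 1·1 + 1·1 + 1·0 = 2.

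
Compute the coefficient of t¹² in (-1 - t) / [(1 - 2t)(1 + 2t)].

-4096

Partial fractions give a closed form: a_n = (-3/4)·2^n + (-1/4)·(-2)^n.
At n = 12: a_12 = -4096.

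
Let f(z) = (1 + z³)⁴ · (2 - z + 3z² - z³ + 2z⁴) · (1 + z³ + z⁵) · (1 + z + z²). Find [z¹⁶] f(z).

(1 + z³)⁴ has coefficients 1,0,0,4,0,0,6,0,0,4,0,0,1 for degrees 0…12.
(2 - z + 3z² - z³ + 2z⁴) has coefficients 2,-1,3,-1,2,0,0,0,0,0,0,0,0,0,0,0,0 for degrees 0…16.
Multiplying by (1 + z³ + z⁵) gives running coefficients 2,-1,3,1,1,5,-2,5,-1,2,0,0,0,0,0,0,0 for degrees 0…16.
Finally multiplying by (1 + z + z²), the product of all factors after the first has coefficients 2,1,4,3,5,7,4,8,2,6,1,2,0,0,0,0,0 for degrees 0…16.
[z¹⁶] = 1·0 + 4·0 + 6·1 + 4·8 + 1·5 = 43.

43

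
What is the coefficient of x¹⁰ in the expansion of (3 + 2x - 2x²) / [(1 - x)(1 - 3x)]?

The denominator gives the recurrence a_n = 4a_(n−1) − 3a_(n−2) for n ≥ 3; the numerator fixes a_0 = 3, a_1 = 14, a_2 = 45.
Iterating: 3, 14, 45, 138, 417, 1254, 3765, 11298, 33897, 101694, 305085, so a_10 = 305085.

305085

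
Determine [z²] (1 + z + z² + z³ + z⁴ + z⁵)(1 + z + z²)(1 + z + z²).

6

(1 + z + z² + z³ + z⁴ + z⁵) has coefficients 1,1,1 for degrees 0…2.
(1 + z + z²) has coefficients 1,1,1 for degrees 0…2.
Finally multiplying by (1 + z + z²), the product of all factors after the first has coefficients 1,2,3 for degrees 0…2.
[z²] = 1·3 + 1·2 + 1·1 = 6.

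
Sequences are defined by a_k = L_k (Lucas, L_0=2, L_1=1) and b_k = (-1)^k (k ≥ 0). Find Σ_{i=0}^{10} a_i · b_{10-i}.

79

Write out a_i and b_{10-i} for i = 0,…,10 and sum the products.
Σ = 2·1 + 1·(-1) + 3·1 + 4·(-1) + 7·1 + 11·(-1) + 18·1 + 29·(-1) + 47·1 + 76·(-1) + 123·1 = 79.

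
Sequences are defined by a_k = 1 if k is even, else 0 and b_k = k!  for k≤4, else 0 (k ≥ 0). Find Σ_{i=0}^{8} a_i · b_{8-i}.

Write out a_i and b_{8-i} for i = 0,…,8 and sum the products.
Σ = 1·0 + 0·0 + 1·0 + 0·0 + 1·24 + 0·6 + 1·2 + 0·1 + 1·1 = 27.

27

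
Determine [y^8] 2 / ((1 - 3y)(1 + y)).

9842

Partial fractions give a closed form: a_n = (3/2)·3^n + (1/2)·(-1)^n.
At n = 8: a_8 = 9842.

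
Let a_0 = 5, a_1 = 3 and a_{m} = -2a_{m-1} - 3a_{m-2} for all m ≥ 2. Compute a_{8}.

-363

The ordinary generating function has denominator 1 + 2y + 3y^2.
Iterating the recurrence: a_0,…,a_{8} = 5, 3, -21, 33, -3, -93, 195, -111, -363.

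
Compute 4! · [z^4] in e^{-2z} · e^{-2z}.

The EGF product rule gives c_4 = Σ_{k_1+k_2=4} C(4; k_1,k_2) · ∏ g_i(k_i), where e^{-2z} gives (-2)^k; e^{-2z} gives (-2)^k.
g_1(k) for k = 0…4: 1, -2, 4, -8, 16.
g_2(k) for k = 0…4: 1, -2, 4, -8, 16.
c_4 = Σ_k C(4,k)·g_1(k)·g_2(4−k) = 1·1·16 + 4·(-2)·(-8) + 6·4·4 + 4·(-8)·(-2) + 1·16·1 = 16 + 64 + 96 + 64 + 16 = 256.

256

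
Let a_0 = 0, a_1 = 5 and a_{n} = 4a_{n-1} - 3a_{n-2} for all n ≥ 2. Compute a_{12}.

1328600

The ordinary generating function has denominator 1 - 4y + 3y^2.
Iterating the recurrence: a_0,…,a_{12} = 0, 5, 20, 65, 200, 605, 1820, 5465, 16400, 49205, 147620, 442865, 1328600.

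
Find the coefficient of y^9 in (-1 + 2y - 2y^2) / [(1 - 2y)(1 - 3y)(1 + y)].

-24262

The denominator gives the recurrence a_n = 4a_(n−1) − a_(n−2) − 6a_(n−3) for n ≥ 3; the numerator fixes a_0 = -1, a_1 = -2, a_2 = -9.
Iterating: -1, -2, -9, -28, -91, -282, -869, -2648, -8031, -24262, so a_9 = -24262.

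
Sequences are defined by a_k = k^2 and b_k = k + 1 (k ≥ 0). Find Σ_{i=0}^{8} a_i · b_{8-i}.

Write out a_i and b_{8-i} for i = 0,…,8 and sum the products.
Σ = 0·9 + 1·8 + 4·7 + 9·6 + 16·5 + 25·4 + 36·3 + 49·2 + 64·1 = 540.

540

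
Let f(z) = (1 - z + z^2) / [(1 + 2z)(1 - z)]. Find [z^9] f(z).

The denominator gives the recurrence a_n = −a_(n−1) + 2a_(n−2) for n ≥ 3; the numerator fixes a_0 = 1, a_1 = -2, a_2 = 5.
Iterating: 1, -2, 5, -9, 19, -37, 75, -149, 299, -597, so a_9 = -597.

-597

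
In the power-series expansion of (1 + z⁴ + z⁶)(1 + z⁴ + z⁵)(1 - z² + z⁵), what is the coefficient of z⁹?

3

(1 + z⁴ + z⁶) has coefficients 1,0,0,0,1,0,1 for degrees 0…6.
(1 + z⁴ + z⁵) has coefficients 1,0,0,0,1,1,0,0,0,0 for degrees 0…9.
Finally multiplying by (1 - z² + z⁵), the product of all factors after the first has coefficients 1,0,-1,0,1,2,-1,-1,0,1 for degrees 0…9.
[z⁹] = 1·1 + 1·2 + 1·0 = 3.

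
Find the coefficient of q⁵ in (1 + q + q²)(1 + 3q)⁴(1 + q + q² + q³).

673

(1 + q + q²) has coefficients 1,1,1 for degrees 0…2.
(1 + 3q)⁴ has coefficients 1,12,54,108,81,0 for degrees 0…5.
Finally multiplying by (1 + q + q² + q³), the product of all factors after the first has coefficients 1,13,67,175,255,243 for degrees 0…5.
[q⁵] = 1·243 + 1·255 + 1·175 = 673.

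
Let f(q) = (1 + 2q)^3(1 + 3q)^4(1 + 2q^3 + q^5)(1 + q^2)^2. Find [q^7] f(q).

9300

(1 + 2q)^3 has coefficients 1,6,12,8 for degrees 0…3.
(1 + 3q)^4 has coefficients 1,12,54,108,81,0,0,0 for degrees 0…7.
Multiplying by (1 + 2q^3 + q^5) gives running coefficients 1,12,54,110,105,109,228,216 for degrees 0…7.
Finally multiplying by (1 + q^2)^2, the product of all factors after the first has coefficients 1,12,56,134,214,341,492,544 for degrees 0…7.
[q^7] = 1·544 + 6·492 + 12·341 + 8·214 = 9300.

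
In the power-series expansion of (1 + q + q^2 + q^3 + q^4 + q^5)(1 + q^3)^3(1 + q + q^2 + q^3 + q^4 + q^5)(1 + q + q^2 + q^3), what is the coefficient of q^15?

71

(1 + q + q^2 + q^3 + q^4 + q^5) has coefficients 1,1,1,1,1,1 for degrees 0…5.
(1 + q^3)^3 has coefficients 1,0,0,3,0,0,3,0,0,1,0,0,0,0,0,0 for degrees 0…15.
Multiplying by (1 + q + q^2 + q^3 + q^4 + q^5) gives running coefficients 1,1,1,4,4,4,6,6,6,4,4,4,1,1,1,0 for degrees 0…15.
Finally multiplying by (1 + q + q^2 + q^3), the product of all factors after the first has coefficients 1,2,3,7,10,13,18,20,22,22,20,18,13,10,7,3 for degrees 0…15.
[q^15] = 1·3 + 1·7 + 1·10 + 1·13 + 1·18 + 1·20 = 71.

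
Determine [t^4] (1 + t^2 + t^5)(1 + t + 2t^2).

(1 + t^2 + t^5) has coefficients 1,0,1,0,0 for degrees 0…4.
(1 + t + 2t^2) has coefficients 1,1,2,0,0 for degrees 0…4.
[t^4] = 1·0 + 1·2 = 2.

2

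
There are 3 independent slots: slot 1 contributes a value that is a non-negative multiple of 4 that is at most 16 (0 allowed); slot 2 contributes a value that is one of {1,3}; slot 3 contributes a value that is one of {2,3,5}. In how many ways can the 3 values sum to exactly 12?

The generating function for the choices is (1 + y⁴ + y⁸ + y¹² + y¹⁶)·(y + y³)·(y² + y³ + y⁵); the count is [y¹²].
(1 + y⁴ + y⁸ + y¹² + y¹⁶) has coefficients 1,0,0,0,1,0,0,0,1,0,0,0,1 for degrees 0…12.
(y + y³) has coefficients 0,1,0,1,0,0,0,0,0,0,0,0,0 for degrees 0…12.
Finally multiplying by (y² + y³ + y⁵), the product of all factors after the first has coefficients 0,0,0,1,1,1,2,0,1,0,0,0,0 for degrees 0…12.
[y¹²] = 1·0 + 1·1 + 1·1 + 1·0 = 2.

2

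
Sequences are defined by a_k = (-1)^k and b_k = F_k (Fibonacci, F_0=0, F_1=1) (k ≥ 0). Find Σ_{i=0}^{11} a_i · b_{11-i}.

Write out a_i and b_{11-i} for i = 0,…,11 and sum the products.
Σ = 1·89 − 1·55 + 1·34 − 1·21 + 1·13 − 1·8 + 1·5 − 1·3 + 1·2 − 1·1 + 1·1 − 1·0 = 56.

56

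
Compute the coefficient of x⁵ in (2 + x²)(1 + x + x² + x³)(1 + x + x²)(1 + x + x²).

(2 + x²) has coefficients 2,0,1 for degrees 0…2.
(1 + x + x² + x³) has coefficients 1,1,1,1,0,0 for degrees 0…5.
Multiplying by (1 + x + x²) gives running coefficients 1,2,3,3,2,1 for degrees 0…5.
Finally multiplying by (1 + x + x²), the product of all factors after the first has coefficients 1,3,6,8,8,6 for degrees 0…5.
[x⁵] = 2·6 + 1·8 = 20.

20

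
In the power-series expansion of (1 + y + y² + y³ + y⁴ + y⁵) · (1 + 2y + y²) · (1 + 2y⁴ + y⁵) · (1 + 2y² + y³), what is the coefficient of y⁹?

52

(1 + y + y² + y³ + y⁴ + y⁵) has coefficients 1,1,1,1,1,1 for degrees 0…5.
(1 + 2y + y²) has coefficients 1,2,1,0,0,0,0,0,0,0 for degrees 0…9.
Multiplying by (1 + 2y⁴ + y⁵) gives running coefficients 1,2,1,0,2,5,4,1,0,0 for degrees 0…9.
Finally multiplying by (1 + 2y² + y³), the product of all factors after the first has coefficients 1,2,3,5,6,6,8,13,13,6 for degrees 0…9.
[y⁹] = 1·6 + 1·13 + 1·13 + 1·8 + 1·6 + 1·6 = 52.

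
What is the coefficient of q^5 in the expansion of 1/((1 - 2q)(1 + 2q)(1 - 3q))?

Partial fractions give a closed form: a_n = (-1)·2^n + (1/5)·(-2)^n + (9/5)·3^n.
At n = 5: a_5 = 399.

399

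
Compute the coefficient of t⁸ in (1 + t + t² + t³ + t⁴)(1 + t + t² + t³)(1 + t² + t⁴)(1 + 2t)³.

(1 + t + t² + t³ + t⁴) has coefficients 1,1,1,1,1 for degrees 0…4.
(1 + t + t² + t³) has coefficients 1,1,1,1,0,0,0,0,0 for degrees 0…8.
Multiplying by (1 + t² + t⁴) gives running coefficients 1,1,2,2,2,2,1,1,0 for degrees 0…8.
Finally multiplying by (1 + 2t)³, the product of all factors after the first has coefficients 1,7,20,34,46,54,53,47,34 for degrees 0…8.
[t⁸] = 1·34 + 1·47 + 1·53 + 1·54 + 1·46 = 234.

234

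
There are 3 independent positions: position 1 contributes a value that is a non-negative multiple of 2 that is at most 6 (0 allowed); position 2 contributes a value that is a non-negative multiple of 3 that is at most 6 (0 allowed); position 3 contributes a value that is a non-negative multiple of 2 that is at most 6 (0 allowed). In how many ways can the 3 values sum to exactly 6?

5

The generating function for the choices is (1 + t^2 + t^4 + t^6)·(1 + t^3 + t^6)·(1 + t^2 + t^4 + t^6); the count is [t^6].
(1 + t^2 + t^4 + t^6) has coefficients 1,0,1,0,1,0,1 for degrees 0…6.
(1 + t^3 + t^6) has coefficients 1,0,0,1,0,0,1 for degrees 0…6.
Finally multiplying by (1 + t^2 + t^4 + t^6), the product of all factors after the first has coefficients 1,0,1,1,1,1,2 for degrees 0…6.
[t^6] = 1·2 + 1·1 + 1·1 + 1·1 = 5.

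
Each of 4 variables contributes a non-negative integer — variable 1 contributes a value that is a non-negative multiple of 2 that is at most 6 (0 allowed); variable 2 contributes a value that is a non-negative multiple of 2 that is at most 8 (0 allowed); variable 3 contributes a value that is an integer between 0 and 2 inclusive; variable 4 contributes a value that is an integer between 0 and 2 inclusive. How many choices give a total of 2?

5

The generating function for the choices is (1 + y^2 + y^4 + y^6)·(1 + y^2 + y^4 + y^6 + y^8)·(1 + y + y^2)·(1 + y + y^2); the count is [y^2].
(1 + y^2 + y^4 + y^6) has coefficients 1,0,1 for degrees 0…2.
(1 + y^2 + y^4 + y^6 + y^8) has coefficients 1,0,1 for degrees 0…2.
Multiplying by (1 + y + y^2) gives running coefficients 1,1,2 for degrees 0…2.
Finally multiplying by (1 + y + y^2), the product of all factors after the first has coefficients 1,2,4 for degrees 0…2.
[y^2] = 1·4 + 1·1 = 5.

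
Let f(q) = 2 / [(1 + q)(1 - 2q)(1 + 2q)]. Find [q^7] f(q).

Partial fractions give a closed form: a_n = (-2/3)·(-1)^n + (2/3)·2^n + (2)·(-2)^n.
At n = 7: a_7 = -170.

-170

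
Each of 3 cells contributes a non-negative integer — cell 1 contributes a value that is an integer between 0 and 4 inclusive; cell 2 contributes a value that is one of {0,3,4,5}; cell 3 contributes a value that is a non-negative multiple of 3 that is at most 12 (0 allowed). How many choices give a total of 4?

4

The generating function for the choices is (1 + z + z² + z³ + z⁴)·(1 + z³ + z⁴ + z⁵)·(1 + z³ + z⁶ + z⁹ + z¹²); the count is [z⁴].
(1 + z + z² + z³ + z⁴) has coefficients 1,1,1,1,1 for degrees 0…4.
(1 + z³ + z⁴ + z⁵) has coefficients 1,0,0,1,1 for degrees 0…4.
Finally multiplying by (1 + z³ + z⁶ + z⁹ + z¹²), the product of all factors after the first has coefficients 1,0,0,2,1 for degrees 0…4.
[z⁴] = 1·1 + 1·2 + 1·0 + 1·0 + 1·1 = 4.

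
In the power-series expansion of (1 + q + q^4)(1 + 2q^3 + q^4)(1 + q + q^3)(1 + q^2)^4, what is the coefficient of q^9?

(1 + q + q^4) has coefficients 1,1,0,0,1 for degrees 0…4.
(1 + 2q^3 + q^4) has coefficients 1,0,0,2,1,0,0,0,0,0 for degrees 0…9.
Multiplying by (1 + q + q^3) gives running coefficients 1,1,0,3,3,1,2,1,0,0 for degrees 0…9.
Finally multiplying by (1 + q^2)^4, the product of all factors after the first has coefficients 1,1,4,7,9,19,18,27,27,23 for degrees 0…9.
[q^9] = 1·23 + 1·27 + 1·19 = 69.

69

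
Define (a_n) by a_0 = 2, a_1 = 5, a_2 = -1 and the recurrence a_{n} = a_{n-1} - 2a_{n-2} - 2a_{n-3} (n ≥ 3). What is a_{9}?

-471

The ordinary generating function has denominator 1 - y + 2y^2 + 2y^3.
Iterating the recurrence: a_0,…,a_{9} = 2, 5, -1, -15, -23, 9, 85, 113, -75, -471.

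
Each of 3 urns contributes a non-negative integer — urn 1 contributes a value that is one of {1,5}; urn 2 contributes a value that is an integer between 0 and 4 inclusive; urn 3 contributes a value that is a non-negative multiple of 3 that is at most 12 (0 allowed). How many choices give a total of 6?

The generating function for the choices is (x + x^5)·(1 + x + x^2 + x^3 + x^4)·(1 + x^3 + x^6 + x^9 + x^12); the count is [x^6].
(x + x^5) has coefficients 0,1,0,0,0,1 for degrees 0…5.
(1 + x + x^2 + x^3 + x^4) has coefficients 1,1,1,1,1,0,0 for degrees 0…6.
Finally multiplying by (1 + x^3 + x^6 + x^9 + x^12), the product of all factors after the first has coefficients 1,1,1,2,2,1,2 for degrees 0…6.
[x^6] = 1·1 + 1·1 = 2.

2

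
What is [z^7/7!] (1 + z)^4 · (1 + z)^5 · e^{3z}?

The EGF product rule gives c_7 = Σ_{k_1+k_2+k_3=7} C(7; k_1,k_2,k_3) · ∏ g_i(k_i), where (1+z)^4 gives the falling factorial (4)_k; (1+z)^5 gives the falling factorial (5)_k; e^{3z} gives (3)^k.
g_1(k) for k = 0…7: 1, 4, 12, 24, 24, 0, 0, 0.
g_2(k) for k = 0…7: 1, 5, 20, 60, 120, 120, 0, 0.
g_3(k) for k = 0…7: 1, 3, 9, 27, 81, 243, 729, 2187.
First combine the last two factors: h(k) = Σ_j C(k,j)·g_2(j)·g_3(k−j) for k = 0…7: 1, 8, 59, 402, 2541, 14988, 83079, 435942.
c_7 = Σ_k C(7,k)·g_1(k)·h(7−k) = 1·1·435942 + 7·4·83079 + 21·12·14988 + 35·24·2541 + 35·24·402 = 435942 + 2326212 + 3776976 + 2134440 + 337680 = 9011250.

9011250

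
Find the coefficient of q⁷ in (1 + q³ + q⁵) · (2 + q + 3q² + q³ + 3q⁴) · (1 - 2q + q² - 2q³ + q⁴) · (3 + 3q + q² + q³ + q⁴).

(1 + q³ + q⁵) has coefficients 1,0,0,1,0,1 for degrees 0…5.
(2 + q + 3q² + q³ + 3q⁴) has coefficients 2,1,3,1,3,0,0,0 for degrees 0…7.
Multiplying by (1 - 2q + q² - 2q³ + q⁴) gives running coefficients 2,-3,3,-8,4,-10,4,-5 for degrees 0…7.
Finally multiplying by (3 + 3q + q² + q³ + q⁴), the product of all factors after the first has coefficients 6,-3,2,-16,-10,-26,-19,-17 for degrees 0…7.
[q⁷] = 1·(-17) + 1·(-10) + 1·2 = -25.

-25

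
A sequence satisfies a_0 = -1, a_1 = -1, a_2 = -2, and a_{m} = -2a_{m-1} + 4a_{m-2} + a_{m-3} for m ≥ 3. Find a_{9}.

1219

The ordinary generating function has denominator 1 + 2t - 4t^2 - t^3.
Iterating the recurrence: a_0,…,a_{9} = -1, -1, -2, -1, -7, 8, -45, 115, -402, 1219.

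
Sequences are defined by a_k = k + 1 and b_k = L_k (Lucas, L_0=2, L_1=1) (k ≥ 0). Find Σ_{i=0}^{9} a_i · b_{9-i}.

507

This is [x^9] in the product of the two ordinary generating functions.
Σ = 1·76 + 2·47 + 3·29 + 4·18 + 5·11 + 6·7 + 7·4 + 8·3 + 9·1 + 10·2 = 507.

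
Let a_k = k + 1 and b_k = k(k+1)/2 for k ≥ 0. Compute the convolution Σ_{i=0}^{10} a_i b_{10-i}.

Write out a_i and b_{10-i} for i = 0,…,10 and sum the products.
Σ = 1·55 + 2·45 + 3·36 + 4·28 + 5·21 + 6·15 + 7·10 + 8·6 + 9·3 + 10·1 + 11·0 = 715.

715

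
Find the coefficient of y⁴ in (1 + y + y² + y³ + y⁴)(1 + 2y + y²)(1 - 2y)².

4

(1 + y + y² + y³ + y⁴) has coefficients 1,1,1,1,1 for degrees 0…4.
(1 + 2y + y²) has coefficients 1,2,1,0,0 for degrees 0…4.
Finally multiplying by (1 - 2y)², the product of all factors after the first has coefficients 1,-2,-3,4,4 for degrees 0…4.
[y⁴] = 1·4 + 1·4 + 1·(-3) + 1·(-2) + 1·1 = 4.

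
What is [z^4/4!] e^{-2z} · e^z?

The EGF product rule gives c_4 = Σ_{k_1+k_2=4} C(4; k_1,k_2) · ∏ g_i(k_i), where e^{-2z} gives (-2)^k; e^z gives (1)^k.
g_1(k) for k = 0…4: 1, -2, 4, -8, 16.
g_2(k) for k = 0…4: 1, 1, 1, 1, 1.
c_4 = Σ_k C(4,k)·g_1(k)·g_2(4−k) = 1·1·1 + 4·(-2)·1 + 6·4·1 + 4·(-8)·1 + 1·16·1 = 1 − 8 + 24 − 32 + 16 = 1.

1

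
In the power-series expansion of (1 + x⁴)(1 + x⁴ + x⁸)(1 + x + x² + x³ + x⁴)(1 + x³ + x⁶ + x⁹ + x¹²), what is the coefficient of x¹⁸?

(1 + x⁴) has coefficients 1,0,0,0,1 for degrees 0…4.
(1 + x⁴ + x⁸) has coefficients 1,0,0,0,1,0,0,0,1,0,0,0,0,0,0,0,0,0,0 for degrees 0…18.
Multiplying by (1 + x + x² + x³ + x⁴) gives running coefficients 1,1,1,1,2,1,1,1,2,1,1,1,1,0,0,0,0,0,0 for degrees 0…18.
Finally multiplying by (1 + x³ + x⁶ + x⁹ + x¹²), the product of all factors after the first has coefficients 1,1,1,2,3,2,3,4,4,4,5,5,5,5,5,4,4,4,3 for degrees 0…18.
[x¹⁸] = 1·3 + 1·5 = 8.

8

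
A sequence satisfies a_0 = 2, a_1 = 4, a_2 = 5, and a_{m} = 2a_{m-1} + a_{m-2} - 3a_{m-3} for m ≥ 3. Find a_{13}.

-1177

The ordinary generating function has denominator 1 - 2q - q^2 + 3q^3.
Iterating the recurrence: a_0,…,a_{13} = 2, 4, 5, 8, 9, 11, 7, -2, -30, -83, -190, -373, -687, -1177.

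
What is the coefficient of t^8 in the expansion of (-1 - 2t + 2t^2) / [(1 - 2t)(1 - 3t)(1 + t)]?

Partial fractions give a closed form: a_n = (2)·2^n + (-13/4)·3^n + (1/4)·(-1)^n.
At n = 8: a_8 = -20811.

-20811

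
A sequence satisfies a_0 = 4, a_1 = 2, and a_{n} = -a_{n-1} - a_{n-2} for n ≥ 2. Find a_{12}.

4

The ordinary generating function has denominator 1 + x + x^2.
Iterating the recurrence: a_0,…,a_{12} = 4, 2, -6, 4, 2, -6, 4, 2, -6, 4, 2, -6, 4.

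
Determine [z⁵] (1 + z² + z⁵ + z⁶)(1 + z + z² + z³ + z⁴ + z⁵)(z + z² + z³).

6

(1 + z² + z⁵ + z⁶) has coefficients 1,0,1,0,0,1 for degrees 0…5.
(1 + z + z² + z³ + z⁴ + z⁵) has coefficients 1,1,1,1,1,1 for degrees 0…5.
Finally multiplying by (z + z² + z³), the product of all factors after the first has coefficients 0,1,2,3,3,3 for degrees 0…5.
[z⁵] = 1·3 + 1·3 + 1·0 = 6.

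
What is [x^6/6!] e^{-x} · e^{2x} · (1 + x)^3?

229

The EGF product rule gives c_6 = Σ_{k_1+k_2+k_3=6} C(6; k_1,k_2,k_3) · ∏ g_i(k_i), where e^{-x} gives (-1)^k; e^{2x} gives (2)^k; (1+x)^3 gives the falling factorial (3)_k.
g_1(k) for k = 0…6: 1, -1, 1, -1, 1, -1, 1.
g_2(k) for k = 0…6: 1, 2, 4, 8, 16, 32, 64.
g_3(k) for k = 0…6: 1, 3, 6, 6, 0, 0, 0.
First combine the last two factors: h(k) = Σ_j C(k,j)·g_2(j)·g_3(k−j) for k = 0…6: 1, 5, 22, 86, 304, 992, 3040.
c_6 = Σ_k C(6,k)·g_1(k)·h(6−k) = 1·1·3040 + 6·(-1)·992 + 15·1·304 + 20·(-1)·86 + 15·1·22 + 6·(-1)·5 + 1·1·1 = 3040 − 5952 + 4560 − 1720 + 330 − 30 + 1 = 229.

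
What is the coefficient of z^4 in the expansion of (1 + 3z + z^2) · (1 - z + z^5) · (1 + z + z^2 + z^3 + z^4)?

0

(1 + 3z + z^2) has coefficients 1,3,1 for degrees 0…2.
(1 - z + z^5) has coefficients 1,-1,0,0,0 for degrees 0…4.
Finally multiplying by (1 + z + z^2 + z^3 + z^4), the product of all factors after the first has coefficients 1,0,0,0,0 for degrees 0…4.
[z^4] = 1·0 + 3·0 + 1·0 = 0.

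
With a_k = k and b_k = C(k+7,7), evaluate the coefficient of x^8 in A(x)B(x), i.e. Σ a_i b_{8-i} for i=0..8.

The convolution is the t^8 coefficient of A(t)B(t).
Σ = 0·6435 + 1·3432 + 2·1716 + 3·792 + 4·330 + 5·120 + 6·36 + 7·8 + 8·1 = 11440.

11440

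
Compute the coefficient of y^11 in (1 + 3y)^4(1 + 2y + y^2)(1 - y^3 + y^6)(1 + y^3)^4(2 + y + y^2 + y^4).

5041

(1 + 3y)^4 has coefficients 1,12,54,108,81 for degrees 0…4.
(1 + 2y + y^2) has coefficients 1,2,1,0,0,0,0,0,0,0,0,0 for degrees 0…11.
Multiplying by (1 - y^3 + y^6) gives running coefficients 1,2,1,-1,-2,-1,1,2,1,0,0,0 for degrees 0…11.
Multiplying by (1 + y^3)^4 gives running coefficients 1,2,1,3,6,3,3,6,3,2,4,2 for degrees 0…11.
Finally multiplying by (2 + y + y^2 + y^4), the product of all factors after the first has coefficients 2,5,5,9,17,17,16,21,21,16,16,16 for degrees 0…11.
[y^11] = 1·16 + 12·16 + 54·16 + 108·21 + 81·21 = 5041.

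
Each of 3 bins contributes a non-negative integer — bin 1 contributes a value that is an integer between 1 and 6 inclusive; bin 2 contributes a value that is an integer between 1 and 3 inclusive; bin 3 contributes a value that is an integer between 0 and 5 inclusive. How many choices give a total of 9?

15

The generating function for the choices is (y + y² + y³ + y⁴ + y⁵ + y⁶)·(y + y² + y³)·(1 + y + y² + y³ + y⁴ + y⁵); the count is [y⁹].
(y + y² + y³ + y⁴ + y⁵ + y⁶) has coefficients 0,1,1,1,1,1,1 for degrees 0…6.
(y + y² + y³) has coefficients 0,1,1,1,0,0,0,0,0,0 for degrees 0…9.
Finally multiplying by (1 + y + y² + y³ + y⁴ + y⁵), the product of all factors after the first has coefficients 0,1,2,3,3,3,3,2,1,0 for degrees 0…9.
[y⁹] = 1·1 + 1·2 + 1·3 + 1·3 + 1·3 + 1·3 = 15.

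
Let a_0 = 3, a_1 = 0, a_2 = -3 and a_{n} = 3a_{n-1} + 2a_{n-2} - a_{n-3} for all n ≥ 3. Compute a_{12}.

-928437

The ordinary generating function has denominator 1 - 3y - 2y^2 + y^3.
Iterating the recurrence: a_0,…,a_{12} = 3, 0, -3, -12, -42, -147, -513, -1791, -6252, -21825, -76188, -265962, -928437.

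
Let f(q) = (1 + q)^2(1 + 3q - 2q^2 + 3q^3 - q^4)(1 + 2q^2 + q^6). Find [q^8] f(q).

(1 + q)^2 has coefficients 1,2,1 for degrees 0…2.
(1 + 3q - 2q^2 + 3q^3 - q^4) has coefficients 1,3,-2,3,-1,0,0,0,0 for degrees 0…8.
Finally multiplying by (1 + 2q^2 + q^6), the product of all factors after the first has coefficients 1,3,0,9,-5,6,-1,3,-2 for degrees 0…8.
[q^8] = 1·(-2) + 2·3 + 1·(-1) = 3.

3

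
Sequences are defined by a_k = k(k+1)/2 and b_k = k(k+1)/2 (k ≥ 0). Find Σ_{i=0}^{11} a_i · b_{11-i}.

Write out a_i and b_{11-i} for i = 0,…,11 and sum the products.
Σ = 0·66 + 1·55 + 3·45 + 6·36 + 10·28 + 15·21 + 21·15 + 28·10 + 36·6 + 45·3 + 55·1 + 66·0 = 2002.

2002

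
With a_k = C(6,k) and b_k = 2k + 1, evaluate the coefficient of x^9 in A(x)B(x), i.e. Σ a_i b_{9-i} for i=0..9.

832

Write out a_i and b_{9-i} for i = 0,…,9 and sum the products.
Σ = 1·19 + 6·17 + 15·15 + 20·13 + 15·11 + 6·9 + 1·7 + 0·5 + 0·3 + 0·1 = 832.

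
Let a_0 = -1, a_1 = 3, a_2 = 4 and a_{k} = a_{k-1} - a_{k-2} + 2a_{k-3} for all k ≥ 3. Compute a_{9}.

The ordinary generating function has denominator 1 - y + y^2 - 2y^3.
Iterating the recurrence: a_0,…,a_{9} = -1, 3, 4, -1, 1, 10, 7, -1, 12, 27.

27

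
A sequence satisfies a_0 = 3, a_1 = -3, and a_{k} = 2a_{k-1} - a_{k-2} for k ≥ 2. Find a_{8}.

-45

The ordinary generating function has denominator 1 - 2y + y^2.
Iterating the recurrence: a_0,…,a_{8} = 3, -3, -9, -15, -21, -27, -33, -39, -45.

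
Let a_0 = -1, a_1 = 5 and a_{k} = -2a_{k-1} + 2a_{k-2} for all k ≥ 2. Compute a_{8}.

The ordinary generating function has denominator 1 + 2t - 2t^2.
Iterating the recurrence: a_0,…,a_{8} = -1, 5, -12, 34, -92, 252, -688, 1880, -5136.

-5136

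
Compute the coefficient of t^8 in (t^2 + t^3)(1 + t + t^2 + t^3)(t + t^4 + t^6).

3

(t^2 + t^3) has coefficients 0,0,1,1 for degrees 0…3.
(1 + t + t^2 + t^3) has coefficients 1,1,1,1,0,0,0,0,0 for degrees 0…8.
Finally multiplying by (t + t^4 + t^6), the product of all factors after the first has coefficients 0,1,1,1,2,1,2,2,1 for degrees 0…8.
[t^8] = 1·2 + 1·1 = 3.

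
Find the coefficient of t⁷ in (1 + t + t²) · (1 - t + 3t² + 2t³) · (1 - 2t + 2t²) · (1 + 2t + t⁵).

(1 + t + t²) has coefficients 1,1,1 for degrees 0…2.
(1 - t + 3t² + 2t³) has coefficients 1,-1,3,2,0,0,0,0 for degrees 0…7.
Multiplying by (1 - 2t + 2t²) gives running coefficients 1,-3,7,-6,2,4,0,0 for degrees 0…7.
Finally multiplying by (1 + 2t + t⁵), the product of all factors after the first has coefficients 1,-1,1,8,-10,9,5,7 for degrees 0…7.
[t⁷] = 1·7 + 1·5 + 1·9 = 21.

21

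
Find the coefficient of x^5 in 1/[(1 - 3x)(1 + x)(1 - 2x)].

504

The denominator gives the recurrence a_n = 4a_(n−1) − a_(n−2) − 6a_(n−3) for n ≥ 3; the numerator fixes a_0 = 1, a_1 = 4, a_2 = 15.
Iterating: 1, 4, 15, 50, 161, 504, so a_5 = 504.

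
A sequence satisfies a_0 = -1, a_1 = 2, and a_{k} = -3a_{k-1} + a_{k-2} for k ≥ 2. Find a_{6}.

-829

The ordinary generating function has denominator 1 + 3z - z^2.
Iterating the recurrence: a_0,…,a_{6} = -1, 2, -7, 23, -76, 251, -829.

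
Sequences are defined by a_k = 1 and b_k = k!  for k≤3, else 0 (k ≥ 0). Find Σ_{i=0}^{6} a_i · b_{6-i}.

Write out a_i and b_{6-i} for i = 0,…,6 and sum the products.
Σ = 1·0 + 1·0 + 1·0 + 1·6 + 1·2 + 1·1 + 1·1 = 10.

10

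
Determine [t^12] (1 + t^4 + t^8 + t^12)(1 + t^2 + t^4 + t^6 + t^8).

3

(1 + t^4 + t^8 + t^12) has coefficients 1,0,0,0,1,0,0,0,1,0,0,0,1 for degrees 0…12.
(1 + t^2 + t^4 + t^6 + t^8) has coefficients 1,0,1,0,1,0,1,0,1,0,0,0,0 for degrees 0…12.
[t^12] = 1·0 + 1·1 + 1·1 + 1·1 = 3.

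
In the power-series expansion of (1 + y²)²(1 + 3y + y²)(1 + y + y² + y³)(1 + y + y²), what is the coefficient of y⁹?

(1 + y²)² has coefficients 1,0,2,0,1 for degrees 0…4.
(1 + 3y + y²) has coefficients 1,3,1,0,0,0,0,0,0,0 for degrees 0…9.
Multiplying by (1 + y + y² + y³) gives running coefficients 1,4,5,5,4,1,0,0,0,0 for degrees 0…9.
Finally multiplying by (1 + y + y²), the product of all factors after the first has coefficients 1,5,10,14,14,10,5,1,0,0 for degrees 0…9.
[y⁹] = 1·0 + 2·1 + 1·10 = 12.

12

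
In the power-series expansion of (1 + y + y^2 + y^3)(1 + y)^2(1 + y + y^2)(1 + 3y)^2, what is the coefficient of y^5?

173

(1 + y + y^2 + y^3) has coefficients 1,1,1,1 for degrees 0…3.
(1 + y)^2 has coefficients 1,2,1,0,0,0 for degrees 0…5.
Multiplying by (1 + y + y^2) gives running coefficients 1,3,4,3,1,0 for degrees 0…5.
Finally multiplying by (1 + 3y)^2, the product of all factors after the first has coefficients 1,9,31,54,55,33 for degrees 0…5.
[y^5] = 1·33 + 1·55 + 1·54 + 1·31 = 173.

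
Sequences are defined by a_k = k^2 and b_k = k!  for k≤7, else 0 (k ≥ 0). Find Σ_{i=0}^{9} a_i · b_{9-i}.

29619

The convolution is the x^9 coefficient of A(x)B(x).
Σ = 0·0 + 1·0 + 4·5040 + 9·720 + 16·120 + 25·24 + 36·6 + 49·2 + 64·1 + 81·1 = 29619.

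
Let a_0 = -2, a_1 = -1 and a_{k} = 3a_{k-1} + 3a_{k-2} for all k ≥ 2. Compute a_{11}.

The ordinary generating function has denominator 1 - 3q - 3q^2.
Iterating the recurrence: a_0,…,a_{11} = -2, -1, -9, -30, -117, -441, -1674, -6345, -24057, -91206, -345789, -1310985.

-1310985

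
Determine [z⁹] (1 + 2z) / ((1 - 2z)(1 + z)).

683

Partial fractions give a closed form: a_n = (4/3)·2^n + (-1/3)·(-1)^n.
At n = 9: a_9 = 683.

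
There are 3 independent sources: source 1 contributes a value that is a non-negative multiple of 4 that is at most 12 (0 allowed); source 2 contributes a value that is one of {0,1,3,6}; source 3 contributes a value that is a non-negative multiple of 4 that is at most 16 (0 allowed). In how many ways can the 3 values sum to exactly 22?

4

The generating function for the choices is (1 + z⁴ + z⁸ + z¹²)·(1 + z + z³ + z⁶)·(1 + z⁴ + z⁸ + z¹² + z¹⁶); the count is [z²²].
(1 + z⁴ + z⁸ + z¹²) has coefficients 1,0,0,0,1,0,0,0,1,0,0,0,1 for degrees 0…12.
(1 + z + z³ + z⁶) has coefficients 1,1,0,1,0,0,1,0,0,0,0,0,0,0,0,0,0,0,0,0,0,0,0 for degrees 0…22.
Finally multiplying by (1 + z⁴ + z⁸ + z¹² + z¹⁶), the product of all factors after the first has coefficients 1,1,0,1,1,1,1,1,1,1,1,1,1,1,1,1,1,1,1,1,0,0,1 for degrees 0…22.
[z²²] = 1·1 + 1·1 + 1·1 + 1·1 = 4.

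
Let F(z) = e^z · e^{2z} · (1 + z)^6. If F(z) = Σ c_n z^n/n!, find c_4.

4149

The EGF product rule gives c_4 = Σ_{k_1+k_2+k_3=4} C(4; k_1,k_2,k_3) · ∏ g_i(k_i), where e^z gives (1)^k; e^{2z} gives (2)^k; (1+z)^6 gives the falling factorial (6)_k.
g_1(k) for k = 0…4: 1, 1, 1, 1, 1.
g_2(k) for k = 0…4: 1, 2, 4, 8, 16.
g_3(k) for k = 0…4: 1, 6, 30, 120, 360.
First combine the last two factors: h(k) = Σ_j C(k,j)·g_2(j)·g_3(k−j) for k = 0…4: 1, 8, 58, 380, 2248.
c_4 = Σ_k C(4,k)·g_1(k)·h(4−k) = 1·1·2248 + 4·1·380 + 6·1·58 + 4·1·8 + 1·1·1 = 2248 + 1520 + 348 + 32 + 1 = 4149.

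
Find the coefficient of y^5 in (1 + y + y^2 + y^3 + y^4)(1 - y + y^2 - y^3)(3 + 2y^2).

-3

(1 + y + y^2 + y^3 + y^4) has coefficients 1,1,1,1,1 for degrees 0…4.
(1 - y + y^2 - y^3) has coefficients 1,-1,1,-1,0,0 for degrees 0…5.
Finally multiplying by (3 + 2y^2), the product of all factors after the first has coefficients 3,-3,5,-5,2,-2 for degrees 0…5.
[y^5] = 1·(-2) + 1·2 + 1·(-5) + 1·5 + 1·(-3) = -3.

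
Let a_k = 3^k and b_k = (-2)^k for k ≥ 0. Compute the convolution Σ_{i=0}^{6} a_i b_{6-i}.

463

Write out a_i and b_{6-i} for i = 0,…,6 and sum the products.
Σ = 1·64 + 3·(-32) + 9·16 + 27·(-8) + 81·4 + 243·(-2) + 729·1 = 463.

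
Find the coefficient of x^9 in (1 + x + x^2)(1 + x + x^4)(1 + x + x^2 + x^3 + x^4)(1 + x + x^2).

9

(1 + x + x^2) has coefficients 1,1,1 for degrees 0…2.
(1 + x + x^4) has coefficients 1,1,0,0,1,0,0,0,0,0 for degrees 0…9.
Multiplying by (1 + x + x^2 + x^3 + x^4) gives running coefficients 1,2,2,2,3,2,1,1,1,0 for degrees 0…9.
Finally multiplying by (1 + x + x^2), the product of all factors after the first has coefficients 1,3,5,6,7,7,6,4,3,2 for degrees 0…9.
[x^9] = 1·2 + 1·3 + 1·4 = 9.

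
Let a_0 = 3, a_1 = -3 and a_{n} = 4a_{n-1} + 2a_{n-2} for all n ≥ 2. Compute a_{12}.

-20300352

The ordinary generating function has denominator 1 - 4t - 2t^2.
Iterating the recurrence: a_0,…,a_{12} = 3, -3, -6, -30, -132, -588, -2616, -11640, -51792, -230448, -1025376, -4562400, -20300352.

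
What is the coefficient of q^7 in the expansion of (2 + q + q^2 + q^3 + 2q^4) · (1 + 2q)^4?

80

(2 + q + q^2 + q^3 + 2q^4) has coefficients 2,1,1,1,2 for degrees 0…4.
(1 + 2q)^4 has coefficients 1,8,24,32,16,0,0,0 for degrees 0…7.
[q^7] = 2·0 + 1·0 + 1·0 + 1·16 + 2·32 = 80.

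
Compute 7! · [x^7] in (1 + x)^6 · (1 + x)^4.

The EGF product rule gives c_7 = Σ_{k_1+k_2=7} C(7; k_1,k_2) · ∏ g_i(k_i), where (1+x)^6 gives the falling factorial (6)_k; (1+x)^4 gives the falling factorial (4)_k.
g_1(k) for k = 0…7: 1, 6, 30, 120, 360, 720, 720, 0.
g_2(k) for k = 0…7: 1, 4, 12, 24, 24, 0, 0, 0.
c_7 = Σ_k C(7,k)·g_1(k)·g_2(7−k) = 35·120·24 + 35·360·24 + 21·720·12 + 7·720·4 = 100800 + 302400 + 181440 + 20160 = 604800.

604800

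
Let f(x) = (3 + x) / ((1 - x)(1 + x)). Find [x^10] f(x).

3

Partial fractions give a closed form: a_n = (2)·1^n + (1)·(-1)^n.
At n = 10: a_10 = 3.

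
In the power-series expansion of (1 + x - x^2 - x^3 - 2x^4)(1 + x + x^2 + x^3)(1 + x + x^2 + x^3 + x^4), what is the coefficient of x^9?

(1 + x - x^2 - x^3 - 2x^4) has coefficients 1,1,-1,-1,-2 for degrees 0…4.
(1 + x + x^2 + x^3) has coefficients 1,1,1,1,0,0,0,0,0,0 for degrees 0…9.
Finally multiplying by (1 + x + x^2 + x^3 + x^4), the product of all factors after the first has coefficients 1,2,3,4,4,3,2,1,0,0 for degrees 0…9.
[x^9] = 1·0 + 1·0 − 1·1 − 1·2 − 2·3 = -9.

-9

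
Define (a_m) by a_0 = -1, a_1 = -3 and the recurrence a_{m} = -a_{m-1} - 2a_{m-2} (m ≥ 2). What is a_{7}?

The ordinary generating function has denominator 1 + q + 2q^2.
Iterating the recurrence: a_0,…,a_{7} = -1, -3, 5, 1, -11, 9, 13, -31.

-31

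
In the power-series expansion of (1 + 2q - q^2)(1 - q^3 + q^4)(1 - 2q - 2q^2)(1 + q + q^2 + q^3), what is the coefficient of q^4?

(1 + 2q - q^2) has coefficients 1,2,-1 for degrees 0…2.
(1 - q^3 + q^4) has coefficients 1,0,0,-1,1 for degrees 0…4.
Multiplying by (1 - 2q - 2q^2) gives running coefficients 1,-2,-2,-1,3 for degrees 0…4.
Finally multiplying by (1 + q + q^2 + q^3), the product of all factors after the first has coefficients 1,-1,-3,-4,-2 for degrees 0…4.
[q^4] = 1·(-2) + 2·(-4) − 1·(-3) = -7.

-7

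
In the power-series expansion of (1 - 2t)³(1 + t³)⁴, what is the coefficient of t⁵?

(1 - 2t)³ has coefficients 1,-6,12,-8 for degrees 0…3.
(1 + t³)⁴ has coefficients 1,0,0,4,0,0 for degrees 0…5.
[t⁵] = 1·0 − 6·0 + 12·4 − 8·0 = 48.

48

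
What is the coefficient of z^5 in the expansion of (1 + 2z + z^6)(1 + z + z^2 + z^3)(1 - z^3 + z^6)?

(1 + 2z + z^6) has coefficients 1,2,0,0,0,0 for degrees 0…5.
(1 + z + z^2 + z^3) has coefficients 1,1,1,1,0,0 for degrees 0…5.
Finally multiplying by (1 - z^3 + z^6), the product of all factors after the first has coefficients 1,1,1,0,-1,-1 for degrees 0…5.
[z^5] = 1·(-1) + 2·(-1) = -3.

-3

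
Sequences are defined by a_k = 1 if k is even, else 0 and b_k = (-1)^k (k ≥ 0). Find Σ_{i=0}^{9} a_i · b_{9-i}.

This is [x^9] in the product of the two ordinary generating functions.
Σ = 1·(-1) + 0·1 + 1·(-1) + 0·1 + 1·(-1) + 0·1 + 1·(-1) + 0·1 + 1·(-1) + 0·1 = -5.

-5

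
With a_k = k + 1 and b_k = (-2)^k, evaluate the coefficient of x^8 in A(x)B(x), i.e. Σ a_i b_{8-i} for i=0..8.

117

The convolution is the t^8 coefficient of A(t)B(t).
Σ = 1·256 + 2·(-128) + 3·64 + 4·(-32) + 5·16 + 6·(-8) + 7·4 + 8·(-2) + 9·1 = 117.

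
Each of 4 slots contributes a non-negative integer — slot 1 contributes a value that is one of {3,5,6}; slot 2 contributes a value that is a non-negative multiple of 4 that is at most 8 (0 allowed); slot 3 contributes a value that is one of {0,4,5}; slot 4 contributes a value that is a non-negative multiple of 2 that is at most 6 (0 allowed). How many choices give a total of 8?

2

The generating function for the choices is (y³ + y⁵ + y⁶)·(1 + y⁴ + y⁸)·(1 + y⁴ + y⁵)·(1 + y² + y⁴ + y⁶); the count is [y⁸].
(y³ + y⁵ + y⁶) has coefficients 0,0,0,1,0,1,1 for degrees 0…6.
(1 + y⁴ + y⁸) has coefficients 1,0,0,0,1,0,0,0,1 for degrees 0…8.
Multiplying by (1 + y⁴ + y⁵) gives running coefficients 1,0,0,0,2,1,0,0,2 for degrees 0…8.
Finally multiplying by (1 + y² + y⁴ + y⁶), the product of all factors after the first has coefficients 1,0,1,0,3,1,3,1,4 for degrees 0…8.
[y⁸] = 1·1 + 1·0 + 1·1 = 2.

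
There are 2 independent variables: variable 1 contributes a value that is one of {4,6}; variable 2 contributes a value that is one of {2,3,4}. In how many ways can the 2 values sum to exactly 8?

2

The generating function for the choices is (z⁴ + z⁶)·(z² + z³ + z⁴); the count is [z⁸].
(z⁴ + z⁶) has coefficients 0,0,0,0,1,0,1 for degrees 0…6.
(z² + z³ + z⁴) has coefficients 0,0,1,1,1,0,0,0,0 for degrees 0…8.
[z⁸] = 1·1 + 1·1 = 2.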